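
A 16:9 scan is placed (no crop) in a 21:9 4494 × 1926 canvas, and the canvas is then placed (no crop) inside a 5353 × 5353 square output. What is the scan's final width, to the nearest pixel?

First fit — 16:9 into 4494×1926 spans the height: 3424.00 × 1926.00.
The 21:9 canvas is width-limited in 5353×5353, giving 5353.00 × 2294.14; scale factor 1.1911.
So the scan's width is 3424.00 × 1.1911 ≈ 4078.48.

4078 px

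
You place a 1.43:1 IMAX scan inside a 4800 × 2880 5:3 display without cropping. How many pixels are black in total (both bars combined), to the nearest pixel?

1.43:1 IMAX is narrower than 5:3, so it spans the full height.
That makes the image 4118.4000 px wide (2880 × 1.430).
Leftover width: 4800 − 4118.4000 = 681.6000 px.
Across the 2880-px span: 681.6000 × 2880 ≈ 1963008 px.

1963008 pixels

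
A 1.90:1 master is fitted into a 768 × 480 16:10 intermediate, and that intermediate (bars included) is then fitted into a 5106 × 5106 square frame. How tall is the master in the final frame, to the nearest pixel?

2687 px

First fit — 1.90:1 into 768×480 spans the width: 768.00 × 404.21.
16:10 in 5106×5106: fills the width, so the intermediate becomes 5106.00 × 3191.25 — a scale of ×6.6484.
The master scales with it: height 404.21 × 6.6484 ≈ 2687.37.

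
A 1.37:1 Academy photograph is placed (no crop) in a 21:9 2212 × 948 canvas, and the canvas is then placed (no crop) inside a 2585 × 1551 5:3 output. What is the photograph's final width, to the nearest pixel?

First fit — 1.37:1 Academy into 2212×948 spans the height: 1298.76 × 948.00.
The 21:9 canvas is width-limited in 2585×1551, giving 2585.00 × 1107.86; scale factor 1.1686.
So the photograph's width is 1298.76 × 1.1686 ≈ 1517.76.

1518 px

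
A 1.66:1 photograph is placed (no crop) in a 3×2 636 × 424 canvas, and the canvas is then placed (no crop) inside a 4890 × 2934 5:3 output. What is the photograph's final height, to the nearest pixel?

2651 px

First fit — 1.66:1 into 636×424 spans the width: 636.00 × 383.13.
3×2 in 4890×2934: fills the height, so the intermediate becomes 4401.00 × 2934.00 — a scale of ×6.9198.
The photograph scales with it: height 383.13 × 6.9198 ≈ 2651.20.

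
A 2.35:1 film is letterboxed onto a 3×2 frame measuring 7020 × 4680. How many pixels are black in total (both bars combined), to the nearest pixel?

11883217 pixels

2.35:1 is wider than 3×2, so it spans the full width.
The film is 7020 / 2.350 ≈ 2987.2340 px tall.
Black = 4680 − 2987.2340 = 1692.7660 px.
Bar area = 1692.7660 × 7020 ≈ 11883217 px.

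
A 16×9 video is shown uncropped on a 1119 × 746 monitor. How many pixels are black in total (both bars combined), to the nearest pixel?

130433 pixels

Since 1.778 > 1.500, the video is width-limited.
Content height = 1119 × 9/16 ≈ 629.4375 px.
746 − 629.4375 = 116.5625 px of bars.
Across the 1119-px span: 116.5625 × 1119 ≈ 130433 px.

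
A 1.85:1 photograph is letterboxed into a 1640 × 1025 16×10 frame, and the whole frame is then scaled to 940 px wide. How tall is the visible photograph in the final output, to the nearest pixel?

In the 1640×1025 frame the photograph fills the width: height = 1640 / 1.850 ≈ 886.49 px.
Scaling 1640 → 940 is ×0.5732, so the height becomes 886.49 × 0.5732 ≈ 508.11 px.

508 px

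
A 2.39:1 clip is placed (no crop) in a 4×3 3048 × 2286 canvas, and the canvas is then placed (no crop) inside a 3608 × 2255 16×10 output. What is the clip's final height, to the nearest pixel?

1258 px

2.39:1 in 3048×2286: fills the width, so the clip is 3048.00 × 1275.31.
Second fit — the 4×3 canvas into 3608×2255 spans the height: 3006.67 × 2255.00 (×0.9864 from 3048×2286).
So the clip's height is 1275.31 × 0.9864 ≈ 1258.02.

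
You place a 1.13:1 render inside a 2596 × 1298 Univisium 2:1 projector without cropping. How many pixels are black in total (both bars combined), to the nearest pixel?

1465779 pixels

Since 1.130 < 2.000, the render is height-limited.
The render is 1298 × 1.130 ≈ 1466.7400 px wide.
2596 − 1466.7400 = 1129.2600 px of bars.
Bar area = 1129.2600 × 1298 ≈ 1465779 px.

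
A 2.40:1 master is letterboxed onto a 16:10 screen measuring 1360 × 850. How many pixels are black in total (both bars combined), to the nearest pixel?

2.40:1 is wider than 16:10, so it spans the full width.
Content height = 1360 / 2.400 ≈ 566.6667 px.
Black = 850 − 566.6667 = 283.3333 px.
Bar area = 283.3333 × 1360 ≈ 385333 px.

385333 pixels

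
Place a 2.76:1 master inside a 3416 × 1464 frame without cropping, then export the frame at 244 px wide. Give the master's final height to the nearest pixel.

In the 3416×1464 frame the master fills the width: height = 3416 / 2.760 ≈ 1237.68 px.
The frame scales by 244/3416 = 0.0714; 1237.68 × 0.0714 ≈ 88.41 px.

88 px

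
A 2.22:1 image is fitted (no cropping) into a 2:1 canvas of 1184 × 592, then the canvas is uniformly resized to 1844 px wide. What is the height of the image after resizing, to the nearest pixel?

In the 1184×592 frame the image fills the width: height = 1184 / 2.220 ≈ 533.33 px.
The frame scales by 1844/1184 = 1.5574; 533.33 × 1.5574 ≈ 830.63 px.

831 px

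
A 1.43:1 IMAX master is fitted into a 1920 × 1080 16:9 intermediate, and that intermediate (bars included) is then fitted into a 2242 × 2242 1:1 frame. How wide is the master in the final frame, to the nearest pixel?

1.43:1 IMAX in 1920×1080: fills the height, so the master is 1544.40 × 1080.00.
Second fit — the 16:9 canvas into 2242×2242 spans the width: 2242.00 × 1261.12 (×1.1677 from 1920×1080).
Applying the same ×1.1677: 1544.40 → 1803.41.

1803 px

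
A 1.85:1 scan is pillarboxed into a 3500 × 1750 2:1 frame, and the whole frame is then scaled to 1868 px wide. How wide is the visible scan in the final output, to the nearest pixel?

Fitted into 3500×1750, the scan spans the height; its width is 1750 × 1.850 ≈ 3237.50 px.
Scaling 3500 → 1868 is ×0.5337, so the width becomes 3237.50 × 0.5337 ≈ 1727.90 px.

1728 px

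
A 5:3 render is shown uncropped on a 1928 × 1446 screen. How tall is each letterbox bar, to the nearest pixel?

145 px

Since 1.667 > 1.333, the render is width-limited.
Content height = 1928 × 3/5 ≈ 1156.80 px.
Black = 1446 − 1156.80 = 289.20 px, or 144.60 per bar.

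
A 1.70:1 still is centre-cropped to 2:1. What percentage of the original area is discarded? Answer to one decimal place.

15.0%

The width stays; only height is cut (since 2:1 is wider than 1.70:1).
(1.700)/(2.000) ≈ 0.850 of the area survives, leaving 15.00% discarded.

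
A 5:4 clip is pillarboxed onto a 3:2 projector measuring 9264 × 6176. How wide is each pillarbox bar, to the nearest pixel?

772 px

5:4 is narrower than 3:2, so it spans the full height.
The clip is 6176 × 5/4 ≈ 7720.00 px wide.
Leftover width: 9264 − 7720.00 = 1544.00 px → 772.00 each side.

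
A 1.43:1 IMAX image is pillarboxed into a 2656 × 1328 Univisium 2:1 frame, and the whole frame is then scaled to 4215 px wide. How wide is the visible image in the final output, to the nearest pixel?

3014 px

In the 2656×1328 frame the image fills the height: width = 1328 × 1.430 ≈ 1899.04 px.
Scaling 2656 → 4215 is ×1.5870, so the width becomes 1899.04 × 1.5870 ≈ 3013.72 px.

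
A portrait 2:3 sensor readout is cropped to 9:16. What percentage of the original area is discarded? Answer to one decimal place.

9:16 is narrower than portrait 2:3, so the crop keeps the full height and trims the width.
(0.562)/(0.667) ≈ 0.844 of the area survives, leaving 15.62% discarded.

15.6%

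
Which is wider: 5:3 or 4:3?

5:3

5:3 = 1.667 and 4:3 = 1.333; 1.667 > 1.333.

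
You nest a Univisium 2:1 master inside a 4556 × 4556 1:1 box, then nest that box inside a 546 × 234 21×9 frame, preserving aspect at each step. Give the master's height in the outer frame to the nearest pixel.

117 px

Univisium 2:1 in 4556×4556: fills the width, so the master is 4556.00 × 2278.00.
Second fit — the 1:1 canvas into 546×234 spans the height: 234.00 × 234.00 (×0.0514 from 4556×4556).
The master scales with it: height 2278.00 × 0.0514 ≈ 117.00.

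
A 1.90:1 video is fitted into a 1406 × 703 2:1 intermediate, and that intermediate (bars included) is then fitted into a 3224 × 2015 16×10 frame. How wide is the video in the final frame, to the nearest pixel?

3063 px

First fit — 1.90:1 into 1406×703 spans the height: 1335.70 × 703.00.
Second fit — the 2:1 canvas into 3224×2015 spans the width: 3224.00 × 1612.00 (×2.2930 from 1406×703).
The video scales with it: width 1335.70 × 2.2930 ≈ 3062.80.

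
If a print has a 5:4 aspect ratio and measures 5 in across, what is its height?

Height = 5 / 5 × 4 = 4.

4 in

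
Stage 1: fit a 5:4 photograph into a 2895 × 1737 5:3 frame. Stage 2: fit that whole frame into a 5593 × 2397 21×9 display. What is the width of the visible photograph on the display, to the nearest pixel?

5:4 in 2895×1737: fills the height, so the photograph is 2171.25 × 1737.00.
5:3 in 5593×2397: fills the height, so the intermediate becomes 3995.00 × 2397.00 — a scale of ×1.3800.
Applying the same ×1.3800: 2171.25 → 2996.25.

2996 px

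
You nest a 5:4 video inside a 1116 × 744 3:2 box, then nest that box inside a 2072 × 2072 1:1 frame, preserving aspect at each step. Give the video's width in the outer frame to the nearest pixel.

First fit — 5:4 into 1116×744 spans the height: 930.00 × 744.00.
Second fit — the 3:2 canvas into 2072×2072 spans the width: 2072.00 × 1381.33 (×1.8566 from 1116×744).
The video scales with it: width 930.00 × 1.8566 ≈ 1726.67.

1727 px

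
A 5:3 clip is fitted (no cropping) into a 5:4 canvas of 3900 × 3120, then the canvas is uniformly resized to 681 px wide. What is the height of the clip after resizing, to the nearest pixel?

In the 3900×3120 frame the clip fills the width: height = 3900 × 3/5 ≈ 2340.00 px.
The frame scales by 681/3900 = 0.1746; 2340.00 × 0.1746 ≈ 408.60 px.

409 px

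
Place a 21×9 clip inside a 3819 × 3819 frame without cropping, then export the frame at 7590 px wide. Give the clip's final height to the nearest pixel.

At 3819×3819 the clip is width-limited, so height = 3819 × 9/21 ≈ 1636.71 px.
Resizing to 7590 px wide multiplies everything by 1.9874: 1636.71 → 3252.86 px.

3253 px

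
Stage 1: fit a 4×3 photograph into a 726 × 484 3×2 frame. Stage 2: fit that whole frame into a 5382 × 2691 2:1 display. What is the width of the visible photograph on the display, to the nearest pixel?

3588 px

Inside the 726×484 canvas the photograph is height-limited at 645.33 × 484.00.
Second fit — the 3×2 canvas into 5382×2691 spans the height: 4036.50 × 2691.00 (×5.5599 from 726×484).
So the photograph's width is 645.33 × 5.5599 ≈ 3588.00.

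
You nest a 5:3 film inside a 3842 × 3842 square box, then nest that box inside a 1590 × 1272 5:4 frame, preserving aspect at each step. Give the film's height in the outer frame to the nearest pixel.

763 px

5:3 in 3842×3842: fills the width, so the film is 3842.00 × 2305.20.
Second fit — the square canvas into 1590×1272 spans the height: 1272.00 × 1272.00 (×0.3311 from 3842×3842).
So the film's height is 2305.20 × 0.3311 ≈ 763.20.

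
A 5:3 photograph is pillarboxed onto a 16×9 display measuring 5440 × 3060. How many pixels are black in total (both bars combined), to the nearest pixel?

1040400 pixels

5:3 (1.667) < 16×9 (1.778), so the photograph fills the height.
That makes the image 5100.0000 px wide (3060 × 5/3).
Leftover width: 5440 − 5100.0000 = 340.0000 px.
Bar area = 340.0000 × 3060 ≈ 1040400 px.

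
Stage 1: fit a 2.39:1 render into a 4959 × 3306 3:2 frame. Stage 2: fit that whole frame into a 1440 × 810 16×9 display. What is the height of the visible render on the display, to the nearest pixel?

First fit — 2.39:1 into 4959×3306 spans the width: 4959.00 × 2074.90.
3:2 in 1440×810: fills the height, so the intermediate becomes 1215.00 × 810.00 — a scale of ×0.2450.
Applying the same ×0.2450: 2074.90 → 508.37.

508 px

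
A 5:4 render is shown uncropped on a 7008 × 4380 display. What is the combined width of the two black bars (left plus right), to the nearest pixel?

5:4 is narrower than 16×10, so it spans the full height.
Content width = 4380 × 5/4 ≈ 5475.00 px.
Black = 7008 − 5475.00 = 1533.00 px.

1533 px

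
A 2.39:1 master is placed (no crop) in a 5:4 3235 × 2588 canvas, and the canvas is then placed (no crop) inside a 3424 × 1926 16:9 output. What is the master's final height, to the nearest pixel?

Inside the 3235×2588 canvas the master is width-limited at 3235.00 × 1353.56.
Second fit — the 5:4 canvas into 3424×1926 spans the height: 2407.50 × 1926.00 (×0.7442 from 3235×2588).
The master scales with it: height 1353.56 × 0.7442 ≈ 1007.32.

1007 px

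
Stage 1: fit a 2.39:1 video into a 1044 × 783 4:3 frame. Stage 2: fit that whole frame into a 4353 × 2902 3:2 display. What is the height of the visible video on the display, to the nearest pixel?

First fit — 2.39:1 into 1044×783 spans the width: 1044.00 × 436.82.
The 4:3 canvas is height-limited in 4353×2902, giving 3869.33 × 2902.00; scale factor 3.7063.
So the video's height is 436.82 × 3.7063 ≈ 1618.97.

1619 px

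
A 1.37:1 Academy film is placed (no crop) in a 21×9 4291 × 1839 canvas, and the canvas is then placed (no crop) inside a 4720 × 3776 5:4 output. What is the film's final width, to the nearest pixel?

2771 px

1.37:1 Academy in 4291×1839: fills the height, so the film is 2519.43 × 1839.00.
Second fit — the 21×9 canvas into 4720×3776 spans the width: 4720.00 × 2022.86 (×1.1000 from 4291×1839).
Applying the same ×1.1000: 2519.43 → 2771.31.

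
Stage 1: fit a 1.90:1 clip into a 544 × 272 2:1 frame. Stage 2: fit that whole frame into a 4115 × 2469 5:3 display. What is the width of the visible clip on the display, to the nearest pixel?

3909 px

First fit — 1.90:1 into 544×272 spans the height: 516.80 × 272.00.
The 2:1 canvas is width-limited in 4115×2469, giving 4115.00 × 2057.50; scale factor 7.5643.
So the clip's width is 516.80 × 7.5643 ≈ 3909.25.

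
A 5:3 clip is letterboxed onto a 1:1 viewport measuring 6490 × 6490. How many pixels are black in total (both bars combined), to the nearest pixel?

5:3 is wider than 1:1, so it spans the full width.
That makes the image 3894.0000 px tall (6490 × 3/5).
Leftover height: 6490 − 3894.0000 = 2596.0000 px.
Across the 6490-px span: 2596.0000 × 6490 ≈ 16848040 px.

16848040 pixels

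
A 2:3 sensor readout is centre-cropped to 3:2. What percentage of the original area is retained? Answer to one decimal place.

3:2 is wider than 2:3, so the crop keeps the full width and trims the height.
(0.667)/(1.500) ≈ 0.444 of the area survives.

44.4%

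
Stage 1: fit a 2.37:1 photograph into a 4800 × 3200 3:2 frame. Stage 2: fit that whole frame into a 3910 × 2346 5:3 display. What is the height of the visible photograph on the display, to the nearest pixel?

1485 px

2.37:1 in 4800×3200: fills the width, so the photograph is 4800.00 × 2025.32.
Second fit — the 3:2 canvas into 3910×2346 spans the height: 3519.00 × 2346.00 (×0.7331 from 4800×3200).
Applying the same ×0.7331: 2025.32 → 1484.81.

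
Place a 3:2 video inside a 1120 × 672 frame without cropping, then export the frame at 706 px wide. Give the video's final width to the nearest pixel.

635 px

At 1120×672 the video is height-limited, so width = 672 × 3/2 ≈ 1008.00 px.
Scaling 1120 → 706 is ×0.6304, so the width becomes 1008.00 × 0.6304 ≈ 635.40 px.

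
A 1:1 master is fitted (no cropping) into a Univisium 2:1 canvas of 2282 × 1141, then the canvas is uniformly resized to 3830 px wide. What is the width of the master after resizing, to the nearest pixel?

At 2282×1141 the master is height-limited, so width = 1141 × 1/1 ≈ 1141.00 px.
Resizing to 3830 px wide multiplies everything by 1.6784: 1141.00 → 1915.00 px.

1915 px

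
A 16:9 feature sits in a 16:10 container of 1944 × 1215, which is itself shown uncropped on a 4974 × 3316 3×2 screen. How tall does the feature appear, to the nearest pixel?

2798 px

First fit — 16:9 into 1944×1215 spans the width: 1944.00 × 1093.50.
16:10 in 4974×3316: fills the width, so the intermediate becomes 4974.00 × 3108.75 — a scale of ×2.5586.
Applying the same ×2.5586: 1093.50 → 2797.88.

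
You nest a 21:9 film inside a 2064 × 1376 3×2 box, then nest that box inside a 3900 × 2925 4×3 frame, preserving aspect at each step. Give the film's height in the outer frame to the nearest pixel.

21:9 in 2064×1376: fills the width, so the film is 2064.00 × 884.57.
The 3×2 canvas is width-limited in 3900×2925, giving 3900.00 × 2600.00; scale factor 1.8895.
Applying the same ×1.8895: 884.57 → 1671.43.

1671 px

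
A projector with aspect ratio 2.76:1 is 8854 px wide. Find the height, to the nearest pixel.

3208 px

8854 / 2.760 = 3207.97.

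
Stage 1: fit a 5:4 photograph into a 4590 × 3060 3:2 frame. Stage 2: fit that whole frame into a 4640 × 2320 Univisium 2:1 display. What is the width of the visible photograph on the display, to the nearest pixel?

First fit — 5:4 into 4590×3060 spans the height: 3825.00 × 3060.00.
The 3:2 canvas is height-limited in 4640×2320, giving 3480.00 × 2320.00; scale factor 0.7582.
The photograph scales with it: width 3825.00 × 0.7582 ≈ 2900.00.

2900 px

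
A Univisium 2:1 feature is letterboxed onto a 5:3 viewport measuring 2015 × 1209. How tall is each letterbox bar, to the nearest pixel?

101 px

Univisium 2:1 (2.000) > 5:3 (1.667), so the feature fills the width.
That makes the image 1007.50 px tall (2015 × 1/2).
Black = 1209 − 1007.50 = 201.50 px, or 100.75 per bar.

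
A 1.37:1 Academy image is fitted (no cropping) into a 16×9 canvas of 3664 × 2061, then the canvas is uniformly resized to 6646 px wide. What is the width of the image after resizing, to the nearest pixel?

Fitted into 3664×2061, the image spans the height; its width is 2061 × 1.370 ≈ 2823.57 px.
Resizing to 6646 px wide multiplies everything by 1.8139: 2823.57 → 5121.57 px.

5122 px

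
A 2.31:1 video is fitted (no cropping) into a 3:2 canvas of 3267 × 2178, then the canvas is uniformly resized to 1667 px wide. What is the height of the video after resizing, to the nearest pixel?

Fitted into 3267×2178, the video spans the width; its height is 3267 / 2.310 ≈ 1414.29 px.
Resizing to 1667 px wide multiplies everything by 0.5103: 1414.29 → 721.65 px.

722 px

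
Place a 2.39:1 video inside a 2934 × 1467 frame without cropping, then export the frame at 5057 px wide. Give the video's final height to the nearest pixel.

2116 px

At 2934×1467 the video is width-limited, so height = 2934 / 2.390 ≈ 1227.62 px.
Resizing to 5057 px wide multiplies everything by 1.7236: 1227.62 → 2115.90 px.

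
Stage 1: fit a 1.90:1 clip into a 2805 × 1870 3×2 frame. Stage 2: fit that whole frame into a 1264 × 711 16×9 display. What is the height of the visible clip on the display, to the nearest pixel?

Inside the 2805×1870 canvas the clip is width-limited at 2805.00 × 1476.32.
Second fit — the 3×2 canvas into 1264×711 spans the height: 1066.50 × 711.00 (×0.3802 from 2805×1870).
So the clip's height is 1476.32 × 0.3802 ≈ 561.32.

561 px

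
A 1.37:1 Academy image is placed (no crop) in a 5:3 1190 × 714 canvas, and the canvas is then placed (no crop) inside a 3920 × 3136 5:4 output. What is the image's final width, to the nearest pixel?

3222 px

1.37:1 Academy in 1190×714: fills the height, so the image is 978.18 × 714.00.
5:3 in 3920×3136: fills the width, so the intermediate becomes 3920.00 × 2352.00 — a scale of ×3.2941.
So the image's width is 978.18 × 3.2941 ≈ 3222.24.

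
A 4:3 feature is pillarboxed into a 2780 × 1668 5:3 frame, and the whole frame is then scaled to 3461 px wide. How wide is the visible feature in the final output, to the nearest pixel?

2769 px

Fitted into 2780×1668, the feature spans the height; its width is 1668 × 4/3 ≈ 2224.00 px.
The frame scales by 3461/2780 = 1.2450; 2224.00 × 1.2450 ≈ 2768.80 px.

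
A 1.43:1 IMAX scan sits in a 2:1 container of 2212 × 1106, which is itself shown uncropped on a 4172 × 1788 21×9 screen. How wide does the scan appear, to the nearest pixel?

2557 px

Inside the 2212×1106 canvas the scan is height-limited at 1581.58 × 1106.00.
The 2:1 canvas is height-limited in 4172×1788, giving 3576.00 × 1788.00; scale factor 1.6166.
So the scan's width is 1581.58 × 1.6166 ≈ 2556.84.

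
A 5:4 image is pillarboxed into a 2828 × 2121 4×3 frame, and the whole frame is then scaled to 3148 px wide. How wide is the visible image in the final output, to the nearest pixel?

2951 px

At 2828×2121 the image is height-limited, so width = 2121 × 5/4 ≈ 2651.25 px.
Scaling 2828 → 3148 is ×1.1132, so the width becomes 2651.25 × 1.1132 ≈ 2951.25 px.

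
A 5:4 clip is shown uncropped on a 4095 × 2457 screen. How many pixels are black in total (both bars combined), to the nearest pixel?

5:4 (1.250) < 5:3 (1.667), so the clip fills the height.
That makes the image 3071.2500 px wide (2457 × 5/4).
Leftover width: 4095 − 3071.2500 = 1023.7500 px.
Across the 2457-px span: 1023.7500 × 2457 ≈ 2515354 px.

2515354 pixels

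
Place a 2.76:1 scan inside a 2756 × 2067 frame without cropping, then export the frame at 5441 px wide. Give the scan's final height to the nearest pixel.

1971 px

Fitted into 2756×2067, the scan spans the width; its height is 2756 / 2.760 ≈ 998.55 px.
Resizing to 5441 px wide multiplies everything by 1.9742: 998.55 → 1971.38 px.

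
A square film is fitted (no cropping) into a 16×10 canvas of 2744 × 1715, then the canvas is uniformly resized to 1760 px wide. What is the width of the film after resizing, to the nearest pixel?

Fitted into 2744×1715, the film spans the height; its width is 1715 × 1/1 ≈ 1715.00 px.
Scaling 2744 → 1760 is ×0.6414, so the width becomes 1715.00 × 0.6414 ≈ 1100.00 px.

1100 px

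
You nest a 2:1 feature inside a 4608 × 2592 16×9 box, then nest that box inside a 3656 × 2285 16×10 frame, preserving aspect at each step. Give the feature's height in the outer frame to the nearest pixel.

1828 px

First fit — 2:1 into 4608×2592 spans the width: 4608.00 × 2304.00.
Second fit — the 16×9 canvas into 3656×2285 spans the width: 3656.00 × 2056.50 (×0.7934 from 4608×2592).
So the feature's height is 2304.00 × 0.7934 ≈ 1828.00.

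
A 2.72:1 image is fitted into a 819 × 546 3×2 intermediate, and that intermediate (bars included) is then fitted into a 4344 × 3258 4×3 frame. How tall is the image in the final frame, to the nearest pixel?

1597 px

Inside the 819×546 canvas the image is width-limited at 819.00 × 301.10.
The 3×2 canvas is width-limited in 4344×3258, giving 4344.00 × 2896.00; scale factor 5.3040.
Applying the same ×5.3040: 301.10 → 1597.06.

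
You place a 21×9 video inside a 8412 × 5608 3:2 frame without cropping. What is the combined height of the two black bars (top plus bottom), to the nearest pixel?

2003 px

Since 2.333 > 1.500, the video is width-limited.
Content height = 8412 × 9/21 ≈ 3605.14 px.
Leftover height: 5608 − 3605.14 = 2002.86 px.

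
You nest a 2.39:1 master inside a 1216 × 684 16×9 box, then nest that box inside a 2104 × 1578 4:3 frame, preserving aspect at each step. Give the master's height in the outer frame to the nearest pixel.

First fit — 2.39:1 into 1216×684 spans the width: 1216.00 × 508.79.
The 16×9 canvas is width-limited in 2104×1578, giving 2104.00 × 1183.50; scale factor 1.7303.
Applying the same ×1.7303: 508.79 → 880.33.

880 px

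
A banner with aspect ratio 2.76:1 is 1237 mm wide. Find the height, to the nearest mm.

448 mm

At 2.76:1, 1237 / 2.760 ≈ 448.19.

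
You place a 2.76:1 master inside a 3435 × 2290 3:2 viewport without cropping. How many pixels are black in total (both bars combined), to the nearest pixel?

2.76:1 is wider than 3:2, so it spans the full width.
The master is 3435 / 2.760 ≈ 1244.5652 px tall.
Leftover height: 2290 − 1244.5652 = 1045.4348 px.
Bar area = 1045.4348 × 3435 ≈ 3591068 px.

3591068 pixels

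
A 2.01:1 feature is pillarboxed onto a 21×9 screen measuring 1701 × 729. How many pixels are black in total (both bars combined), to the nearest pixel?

171833 pixels

2.01:1 is narrower than 21×9, so it spans the full height.
The feature is 729 × 2.010 ≈ 1465.2900 px wide.
Black = 1701 − 1465.2900 = 235.7100 px.
That's 235.7100 × 729 ≈ 171833 black pixels.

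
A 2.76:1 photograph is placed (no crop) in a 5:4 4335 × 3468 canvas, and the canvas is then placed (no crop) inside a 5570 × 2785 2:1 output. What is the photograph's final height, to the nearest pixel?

1261 px

Inside the 4335×3468 canvas the photograph is width-limited at 4335.00 × 1570.65.
Second fit — the 5:4 canvas into 5570×2785 spans the height: 3481.25 × 2785.00 (×0.8031 from 4335×3468).
The photograph scales with it: height 1570.65 × 0.8031 ≈ 1261.32.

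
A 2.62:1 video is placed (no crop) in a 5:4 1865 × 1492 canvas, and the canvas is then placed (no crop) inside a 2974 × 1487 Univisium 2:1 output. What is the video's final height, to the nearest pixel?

Inside the 1865×1492 canvas the video is width-limited at 1865.00 × 711.83.
Second fit — the 5:4 canvas into 2974×1487 spans the height: 1858.75 × 1487.00 (×0.9966 from 1865×1492).
Applying the same ×0.9966: 711.83 → 709.45.

709 px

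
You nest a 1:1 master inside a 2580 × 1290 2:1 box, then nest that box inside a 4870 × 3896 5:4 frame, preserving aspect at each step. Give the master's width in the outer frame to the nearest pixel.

2435 px

Inside the 2580×1290 canvas the master is height-limited at 1290.00 × 1290.00.
Second fit — the 2:1 canvas into 4870×3896 spans the width: 4870.00 × 2435.00 (×1.8876 from 2580×1290).
The master scales with it: width 1290.00 × 1.8876 ≈ 2435.00.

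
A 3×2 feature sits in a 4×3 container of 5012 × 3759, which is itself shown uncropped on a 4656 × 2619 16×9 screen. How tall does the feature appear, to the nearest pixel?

2328 px

First fit — 3×2 into 5012×3759 spans the width: 5012.00 × 3341.33.
The 4×3 canvas is height-limited in 4656×2619, giving 3492.00 × 2619.00; scale factor 0.6967.
The feature scales with it: height 3341.33 × 0.6967 ≈ 2328.00.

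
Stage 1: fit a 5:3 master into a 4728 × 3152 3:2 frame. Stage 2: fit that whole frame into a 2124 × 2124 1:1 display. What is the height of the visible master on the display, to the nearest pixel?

First fit — 5:3 into 4728×3152 spans the width: 4728.00 × 2836.80.
3:2 in 2124×2124: fills the width, so the intermediate becomes 2124.00 × 1416.00 — a scale of ×0.4492.
The master scales with it: height 2836.80 × 0.4492 ≈ 1274.40.

1274 px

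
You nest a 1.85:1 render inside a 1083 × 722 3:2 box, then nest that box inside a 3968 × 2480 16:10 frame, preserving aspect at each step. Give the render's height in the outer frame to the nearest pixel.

1.85:1 in 1083×722: fills the width, so the render is 1083.00 × 585.41.
The 3:2 canvas is height-limited in 3968×2480, giving 3720.00 × 2480.00; scale factor 3.4349.
So the render's height is 585.41 × 3.4349 ≈ 2010.81.

2011 px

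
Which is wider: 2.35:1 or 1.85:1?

2.35:1

2.35 and 1.85; 2.35 > 1.85.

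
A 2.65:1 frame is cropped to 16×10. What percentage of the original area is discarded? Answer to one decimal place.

39.6%

The height stays; only width is cut (since 16×10 is narrower than 2.65:1).
Area ratio = (1.600)/(2.650) = 60.38%; the remaining 39.62% is cropped out.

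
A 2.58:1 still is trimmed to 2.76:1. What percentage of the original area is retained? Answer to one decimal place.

2.76:1 is wider than 2.58:1, so the crop keeps the full width and trims the height.
Fraction kept = (2.580)/(2.760) ≈ 93.48%.

93.5%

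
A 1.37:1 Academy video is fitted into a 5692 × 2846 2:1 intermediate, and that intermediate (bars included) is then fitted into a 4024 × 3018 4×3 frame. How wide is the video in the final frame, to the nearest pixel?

1.37:1 Academy in 5692×2846: fills the height, so the video is 3899.02 × 2846.00.
2:1 in 4024×3018: fills the width, so the intermediate becomes 4024.00 × 2012.00 — a scale of ×0.7070.
Applying the same ×0.7070: 3899.02 → 2756.44.

2756 px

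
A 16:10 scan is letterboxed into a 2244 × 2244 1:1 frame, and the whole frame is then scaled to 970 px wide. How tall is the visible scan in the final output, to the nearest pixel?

In the 2244×2244 frame the scan fills the width: height = 2244 × 10/16 ≈ 1402.50 px.
Scaling 2244 → 970 is ×0.4323, so the height becomes 1402.50 × 0.4323 ≈ 606.25 px.

606 px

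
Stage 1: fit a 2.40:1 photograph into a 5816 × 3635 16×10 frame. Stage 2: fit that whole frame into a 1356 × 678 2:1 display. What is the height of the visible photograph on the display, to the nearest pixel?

Inside the 5816×3635 canvas the photograph is width-limited at 5816.00 × 2423.33.
The 16×10 canvas is height-limited in 1356×678, giving 1084.80 × 678.00; scale factor 0.1865.
The photograph scales with it: height 2423.33 × 0.1865 ≈ 452.00.

452 px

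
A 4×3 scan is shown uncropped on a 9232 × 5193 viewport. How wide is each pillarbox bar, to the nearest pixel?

4×3 (1.333) < 16:9 (1.778), so the scan fills the height.
Content width = 5193 × 4/3 ≈ 6924.00 px.
Black = 9232 − 6924.00 = 2308.00 px, or 1154.00 per bar.

1154 px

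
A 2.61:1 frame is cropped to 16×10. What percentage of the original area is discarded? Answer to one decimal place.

38.7%

Going from 2.61:1 to 16×10 means cutting width while keeping height.
Fraction kept = (1.600)/(2.610) ≈ 61.30%, so 38.70% is lost.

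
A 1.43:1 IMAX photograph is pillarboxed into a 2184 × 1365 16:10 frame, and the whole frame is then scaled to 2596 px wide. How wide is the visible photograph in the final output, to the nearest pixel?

Fitted into 2184×1365, the photograph spans the height; its width is 1365 × 1.430 ≈ 1951.95 px.
Scaling 2184 → 2596 is ×1.1886, so the width becomes 1951.95 × 1.1886 ≈ 2320.18 px.

2320 px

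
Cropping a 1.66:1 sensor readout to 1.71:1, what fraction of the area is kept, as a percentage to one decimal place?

97.1%

The width stays; only height is cut (since 1.71:1 is wider than 1.66:1).
(1.660)/(1.710) ≈ 0.971 of the area survives.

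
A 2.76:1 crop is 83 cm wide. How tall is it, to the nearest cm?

83 / 2.760 = 30.07.

30 cm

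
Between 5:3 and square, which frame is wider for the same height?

5:3

5:3 = 1.667 and square = 1; 1.667 > 1.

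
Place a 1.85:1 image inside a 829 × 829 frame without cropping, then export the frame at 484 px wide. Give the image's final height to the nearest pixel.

Fitted into 829×829, the image spans the width; its height is 829 / 1.850 ≈ 448.11 px.
The frame scales by 484/829 = 0.5838; 448.11 × 0.5838 ≈ 261.62 px.

262 px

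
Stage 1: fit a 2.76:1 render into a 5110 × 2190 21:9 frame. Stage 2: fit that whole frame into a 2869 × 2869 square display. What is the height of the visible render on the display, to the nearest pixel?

First fit — 2.76:1 into 5110×2190 spans the width: 5110.00 × 1851.45.
21:9 in 2869×2869: fills the width, so the intermediate becomes 2869.00 × 1229.57 — a scale of ×0.5614.
So the render's height is 1851.45 × 0.5614 ≈ 1039.49.

1039 px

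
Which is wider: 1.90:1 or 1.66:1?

1.9 and 1.66; 1.9 > 1.66.

1.90:1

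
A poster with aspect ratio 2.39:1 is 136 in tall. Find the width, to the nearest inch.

At 2.39:1, 136 × 2.390 ≈ 325.04.

325 in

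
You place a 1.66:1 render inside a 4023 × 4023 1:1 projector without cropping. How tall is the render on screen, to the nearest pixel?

2423 px

Since 1.660 > 1.000, the render is width-limited.
That makes the image 2423.49 px tall (4023 / 1.660).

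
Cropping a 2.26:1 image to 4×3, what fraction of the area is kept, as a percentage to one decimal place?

Going from 2.26:1 to 4×3 means cutting width while keeping height.
Area ratio = (1.333)/(2.260) = 59.00% retained.

59.0%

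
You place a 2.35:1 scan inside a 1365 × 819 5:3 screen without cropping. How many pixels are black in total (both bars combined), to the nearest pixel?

2.35:1 (2.350) > 5:3 (1.667), so the scan fills the width.
That makes the image 580.8511 px tall (1365 / 2.350).
Black = 819 − 580.8511 = 238.1489 px.
That's 238.1489 × 1365 ≈ 325073 black pixels.

325073 pixels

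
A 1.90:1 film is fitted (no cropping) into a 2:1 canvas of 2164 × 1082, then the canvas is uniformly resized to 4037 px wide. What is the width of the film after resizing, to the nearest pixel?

In the 2164×1082 frame the film fills the height: width = 1082 × 1.900 ≈ 2055.80 px.
The frame scales by 4037/2164 = 1.8655; 2055.80 × 1.8655 ≈ 3835.15 px.

3835 px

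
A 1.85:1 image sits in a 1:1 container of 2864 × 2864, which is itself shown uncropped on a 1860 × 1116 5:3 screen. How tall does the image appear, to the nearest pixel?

603 px

First fit — 1.85:1 into 2864×2864 spans the width: 2864.00 × 1548.11.
Second fit — the 1:1 canvas into 1860×1116 spans the height: 1116.00 × 1116.00 (×0.3897 from 2864×2864).
So the image's height is 1548.11 × 0.3897 ≈ 603.24.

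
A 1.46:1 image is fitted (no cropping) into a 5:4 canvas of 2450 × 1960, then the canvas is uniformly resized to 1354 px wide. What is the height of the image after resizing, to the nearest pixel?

At 2450×1960 the image is width-limited, so height = 2450 / 1.460 ≈ 1678.08 px.
Resizing to 1354 px wide multiplies everything by 0.5527: 1678.08 → 927.40 px.

927 px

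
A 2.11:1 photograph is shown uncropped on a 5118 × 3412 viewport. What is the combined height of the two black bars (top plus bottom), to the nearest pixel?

Since 2.110 > 1.500, the photograph is width-limited.
The photograph is 5118 / 2.110 ≈ 2425.59 px tall.
Leftover height: 3412 − 2425.59 = 986.41 px.

986 px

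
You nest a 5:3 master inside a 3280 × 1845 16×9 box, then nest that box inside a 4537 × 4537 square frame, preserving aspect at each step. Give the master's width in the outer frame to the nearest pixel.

4253 px

Inside the 3280×1845 canvas the master is height-limited at 3075.00 × 1845.00.
16×9 in 4537×4537: fills the width, so the intermediate becomes 4537.00 × 2552.06 — a scale of ×1.3832.
The master scales with it: width 3075.00 × 1.3832 ≈ 4253.44.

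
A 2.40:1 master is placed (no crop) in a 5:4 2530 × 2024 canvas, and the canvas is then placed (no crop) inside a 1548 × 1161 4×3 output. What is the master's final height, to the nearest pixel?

605 px

Inside the 2530×2024 canvas the master is width-limited at 2530.00 × 1054.17.
5:4 in 1548×1161: fills the height, so the intermediate becomes 1451.25 × 1161.00 — a scale of ×0.5736.
The master scales with it: height 1054.17 × 0.5736 ≈ 604.69.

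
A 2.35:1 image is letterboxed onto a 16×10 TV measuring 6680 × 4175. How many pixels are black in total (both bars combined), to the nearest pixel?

8900745 pixels

2.35:1 is wider than 16×10, so it spans the full width.
That makes the image 2842.5532 px tall (6680 / 2.350).
Leftover height: 4175 − 2842.5532 = 1332.4468 px.
Bar area = 1332.4468 × 6680 ≈ 8900745 px.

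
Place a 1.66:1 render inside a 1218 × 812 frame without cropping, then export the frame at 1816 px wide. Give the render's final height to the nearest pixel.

At 1218×812 the render is width-limited, so height = 1218 / 1.660 ≈ 733.73 px.
Scaling 1218 → 1816 is ×1.4910, so the height becomes 733.73 × 1.4910 ≈ 1093.98 px.

1094 px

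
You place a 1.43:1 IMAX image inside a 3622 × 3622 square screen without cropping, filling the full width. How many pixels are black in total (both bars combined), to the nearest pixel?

3944839 pixels

Content height = 3622 / 1.430 ≈ 2532.8671 px.
Black = 3622 − 2532.8671 = 1089.1329 px.
Bar area = 1089.1329 × 3622 ≈ 3944839 px.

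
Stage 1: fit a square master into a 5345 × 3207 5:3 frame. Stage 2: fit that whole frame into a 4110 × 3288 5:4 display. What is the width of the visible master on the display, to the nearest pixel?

2466 px

First fit — square into 5345×3207 spans the height: 3207.00 × 3207.00.
The 5:3 canvas is width-limited in 4110×3288, giving 4110.00 × 2466.00; scale factor 0.7689.
So the master's width is 3207.00 × 0.7689 ≈ 2466.00.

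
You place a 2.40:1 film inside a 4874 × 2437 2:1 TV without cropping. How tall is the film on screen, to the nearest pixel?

2.40:1 is wider than 2:1, so it spans the full width.
That makes the image 2030.83 px tall (4874 / 2.400).

2031 px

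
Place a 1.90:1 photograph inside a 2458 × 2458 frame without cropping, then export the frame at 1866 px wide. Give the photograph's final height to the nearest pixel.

In the 2458×2458 frame the photograph fills the width: height = 2458 / 1.900 ≈ 1293.68 px.
Resizing to 1866 px wide multiplies everything by 0.7592: 1293.68 → 982.11 px.

982 px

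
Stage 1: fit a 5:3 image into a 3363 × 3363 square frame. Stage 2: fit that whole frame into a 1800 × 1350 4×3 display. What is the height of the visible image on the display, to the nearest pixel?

810 px

5:3 in 3363×3363: fills the width, so the image is 3363.00 × 2017.80.
square in 1800×1350: fills the height, so the intermediate becomes 1350.00 × 1350.00 — a scale of ×0.4014.
So the image's height is 2017.80 × 0.4014 ≈ 810.00.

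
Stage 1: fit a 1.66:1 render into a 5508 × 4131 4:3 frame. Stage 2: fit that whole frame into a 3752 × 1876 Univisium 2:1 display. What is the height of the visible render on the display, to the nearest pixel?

1507 px

Inside the 5508×4131 canvas the render is width-limited at 5508.00 × 3318.07.
The 4:3 canvas is height-limited in 3752×1876, giving 2501.33 × 1876.00; scale factor 0.4541.
So the render's height is 3318.07 × 0.4541 ≈ 1506.83.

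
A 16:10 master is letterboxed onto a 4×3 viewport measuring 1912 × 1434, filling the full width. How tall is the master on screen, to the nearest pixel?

The master is 1912 × 10/16 ≈ 1195.00 px tall.

1195 px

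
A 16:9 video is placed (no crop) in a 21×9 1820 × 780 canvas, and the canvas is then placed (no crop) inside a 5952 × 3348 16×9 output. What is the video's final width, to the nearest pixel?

16:9 in 1820×780: fills the height, so the video is 1386.67 × 780.00.
21×9 in 5952×3348: fills the width, so the intermediate becomes 5952.00 × 2550.86 — a scale of ×3.2703.
So the video's width is 1386.67 × 3.2703 ≈ 4534.86.

4535 px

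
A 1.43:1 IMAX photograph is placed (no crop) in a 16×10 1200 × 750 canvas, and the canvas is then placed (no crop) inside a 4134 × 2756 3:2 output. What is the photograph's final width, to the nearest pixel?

1.43:1 IMAX in 1200×750: fills the height, so the photograph is 1072.50 × 750.00.
Second fit — the 16×10 canvas into 4134×2756 spans the width: 4134.00 × 2583.75 (×3.4450 from 1200×750).
So the photograph's width is 1072.50 × 3.4450 ≈ 3694.76.

3695 px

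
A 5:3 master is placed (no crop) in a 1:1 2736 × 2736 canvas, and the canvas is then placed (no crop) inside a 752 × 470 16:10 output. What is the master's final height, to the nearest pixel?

282 px

Inside the 2736×2736 canvas the master is width-limited at 2736.00 × 1641.60.
Second fit — the 1:1 canvas into 752×470 spans the height: 470.00 × 470.00 (×0.1718 from 2736×2736).
The master scales with it: height 1641.60 × 0.1718 ≈ 282.00.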